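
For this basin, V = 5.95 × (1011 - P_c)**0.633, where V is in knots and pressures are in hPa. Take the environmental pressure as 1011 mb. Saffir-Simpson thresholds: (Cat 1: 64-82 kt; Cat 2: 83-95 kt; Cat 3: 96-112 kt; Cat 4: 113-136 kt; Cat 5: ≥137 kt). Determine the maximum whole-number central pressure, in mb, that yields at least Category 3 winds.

Category 3 begins at V = 96 kt.
Required ΔP = (96/5.95)^(1/0.633) = 16.134^1.580 ≈ 80.91 mb.
P_c ≤ 1011 − 80.91 = 930.09, so the highest integer P_c is 930 mb.

930 mb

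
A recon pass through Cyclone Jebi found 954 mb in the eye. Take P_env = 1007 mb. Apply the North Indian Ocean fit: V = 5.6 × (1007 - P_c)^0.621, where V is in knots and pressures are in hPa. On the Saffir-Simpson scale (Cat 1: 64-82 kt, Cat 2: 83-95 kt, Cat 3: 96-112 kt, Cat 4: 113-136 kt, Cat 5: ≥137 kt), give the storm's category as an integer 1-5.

1

ΔP = 1007 − 954 = 53 mb.
V ≈ 5.6 × 53^0.621 = 5.6 × 11.77 ≈ 66 kt.
66 kt falls in the Category 1 band.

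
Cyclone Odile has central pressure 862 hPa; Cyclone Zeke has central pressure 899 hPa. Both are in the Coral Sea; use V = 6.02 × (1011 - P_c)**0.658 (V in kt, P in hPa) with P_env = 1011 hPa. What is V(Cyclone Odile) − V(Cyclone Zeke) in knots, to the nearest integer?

Cyclone Odile: ΔP = 149; V ≈ 6.02 × 149^0.658 ≈ 162.01 kt.
Cyclone Zeke: ΔP = 112; V ≈ 6.02 × 112^0.658 ≈ 134.27 kt.
Difference ≈ 162.01 − 134.27 = 27.74 → 28 kt.

28 kt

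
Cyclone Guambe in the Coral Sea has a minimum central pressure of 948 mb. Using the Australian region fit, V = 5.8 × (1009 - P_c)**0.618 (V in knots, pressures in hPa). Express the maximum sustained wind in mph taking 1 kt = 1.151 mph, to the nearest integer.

85 mph

ΔP = 1009 − 948 = 61 mb.
V ≈ 5.8 × 61^0.618 = 5.8 × 12.686 ≈ 73.580 kt.
73.580 × 1.151 ≈ 84.69 mph → 85 mph.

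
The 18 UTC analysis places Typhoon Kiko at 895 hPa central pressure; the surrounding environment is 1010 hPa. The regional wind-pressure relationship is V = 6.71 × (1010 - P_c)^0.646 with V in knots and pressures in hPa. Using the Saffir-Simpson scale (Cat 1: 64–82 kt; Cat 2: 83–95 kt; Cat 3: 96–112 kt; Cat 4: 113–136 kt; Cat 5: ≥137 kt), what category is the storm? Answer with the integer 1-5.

5

ΔP = 1010 − 895 = 115 hPa.
V ≈ 6.71 × 115^0.646 = 6.71 × 21.44 ≈ 144 kt.
144 kt falls in the Category 5 band.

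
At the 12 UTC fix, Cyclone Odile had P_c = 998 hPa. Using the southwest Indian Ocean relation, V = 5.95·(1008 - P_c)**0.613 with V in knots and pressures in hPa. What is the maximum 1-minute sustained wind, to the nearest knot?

ΔP = 1008 − 998 = 10 hPa.
10^0.613 ≈ 4.102.
V ≈ 5.95 × 4.102 ≈ 24.4 kt.

24 kt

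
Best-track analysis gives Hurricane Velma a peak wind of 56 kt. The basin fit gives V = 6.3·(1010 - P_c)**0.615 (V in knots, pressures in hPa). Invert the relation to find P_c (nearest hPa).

ΔP = (V / 6.3)^(1/0.615) = (56/6.3)^1.626.
56/6.3 = 8.889; 8.889^1.626 ≈ 34.90 hPa.
P_c = 1010 − 34.90 = 975.10 ≈ 975 hPa.

975 hPa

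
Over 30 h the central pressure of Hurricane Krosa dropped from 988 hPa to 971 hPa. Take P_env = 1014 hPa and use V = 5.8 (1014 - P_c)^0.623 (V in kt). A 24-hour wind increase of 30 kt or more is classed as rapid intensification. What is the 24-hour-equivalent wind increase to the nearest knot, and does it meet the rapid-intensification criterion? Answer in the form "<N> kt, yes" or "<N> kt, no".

13 kt, no

V₁: ΔP = 26, V ≈ 5.8 × 26^0.623 ≈ 44.15 kt.
V₂: ΔP = 43, V ≈ 5.8 × 43^0.623 ≈ 60.41 kt.
ΔV over 30 h = 16.26 kt → 24 h equivalent = 16.26 × 24/30 ≈ 13.01 kt.
13 kt < 30 kt ⇒ not rapid intensification.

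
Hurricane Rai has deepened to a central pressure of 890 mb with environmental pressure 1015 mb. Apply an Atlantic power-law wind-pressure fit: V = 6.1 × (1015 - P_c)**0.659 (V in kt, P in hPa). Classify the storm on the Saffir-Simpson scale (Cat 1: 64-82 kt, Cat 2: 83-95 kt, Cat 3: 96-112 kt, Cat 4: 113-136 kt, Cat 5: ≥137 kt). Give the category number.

ΔP = 1015 − 890 = 125 mb.
V ≈ 6.1 × 125^0.659 = 6.1 × 24.09 ≈ 147 kt.
147 kt falls in the Category 5 band.

5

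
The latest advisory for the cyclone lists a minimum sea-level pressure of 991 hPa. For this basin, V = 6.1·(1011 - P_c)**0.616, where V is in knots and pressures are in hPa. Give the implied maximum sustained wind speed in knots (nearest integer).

39 kt

ΔP = 1011 − 991 = 20 hPa.
20^0.616 ≈ 6.330.
V ≈ 6.1 × 6.330 ≈ 38.6 kt.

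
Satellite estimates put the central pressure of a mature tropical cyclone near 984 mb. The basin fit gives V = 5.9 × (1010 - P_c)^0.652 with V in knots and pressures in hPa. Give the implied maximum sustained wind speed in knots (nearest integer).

49 kt

ΔP = 1010 − 984 = 26 mb.
26^0.652 ≈ 8.367.
V ≈ 5.9 × 8.367 ≈ 49.4 kt.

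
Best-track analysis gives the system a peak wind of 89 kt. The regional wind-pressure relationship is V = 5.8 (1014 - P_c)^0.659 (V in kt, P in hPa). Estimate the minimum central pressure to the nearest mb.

951 mb

ΔP = (V / 5.8)^(1/0.659) = (89/5.8)^1.517.
89/5.8 = 15.345; 15.345^1.517 ≈ 63.04 mb.
P_c = 1014 − 63.04 = 950.96 ≈ 951 mb.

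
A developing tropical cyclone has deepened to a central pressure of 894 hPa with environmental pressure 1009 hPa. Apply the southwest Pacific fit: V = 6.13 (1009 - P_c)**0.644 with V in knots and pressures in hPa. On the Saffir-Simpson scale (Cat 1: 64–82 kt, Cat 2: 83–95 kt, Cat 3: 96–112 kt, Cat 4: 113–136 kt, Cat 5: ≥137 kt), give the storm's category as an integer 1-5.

ΔP = 1009 − 894 = 115 hPa.
V ≈ 6.13 × 115^0.644 = 6.13 × 21.24 ≈ 130 kt.
130 kt falls in the Category 4 band.

4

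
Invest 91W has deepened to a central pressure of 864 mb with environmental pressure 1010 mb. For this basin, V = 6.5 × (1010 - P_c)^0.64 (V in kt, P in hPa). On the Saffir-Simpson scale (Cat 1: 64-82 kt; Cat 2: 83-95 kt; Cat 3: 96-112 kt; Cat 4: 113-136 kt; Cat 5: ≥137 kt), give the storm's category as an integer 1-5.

ΔP = 1010 − 864 = 146 mb.
V ≈ 6.5 × 146^0.64 = 6.5 × 24.28 ≈ 158 kt.
158 kt falls in the Category 5 band.

5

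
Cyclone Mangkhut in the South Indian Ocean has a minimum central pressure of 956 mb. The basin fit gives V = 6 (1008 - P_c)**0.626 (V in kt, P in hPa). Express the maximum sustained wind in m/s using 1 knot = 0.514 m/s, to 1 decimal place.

36.6 m/s

ΔP = 1008 − 956 = 52 mb.
V ≈ 6 × 52^0.626 = 6 × 11.864 ≈ 71.182 kt.
71.182 × 0.514 ≈ 36.59 m/s → 36.6 m/s.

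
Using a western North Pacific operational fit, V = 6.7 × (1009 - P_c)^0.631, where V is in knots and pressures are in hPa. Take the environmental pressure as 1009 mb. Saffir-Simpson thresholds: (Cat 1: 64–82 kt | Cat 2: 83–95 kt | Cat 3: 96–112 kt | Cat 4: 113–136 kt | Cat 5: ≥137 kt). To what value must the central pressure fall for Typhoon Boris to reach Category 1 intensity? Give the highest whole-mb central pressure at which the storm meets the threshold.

973 mb

Category 1 begins at V = 64 kt.
Required ΔP = (64/6.7)^(1/0.631) = 9.552^1.585 ≈ 35.75 mb.
P_c ≤ 1009 − 35.75 = 973.25, so the highest integer P_c is 973 mb.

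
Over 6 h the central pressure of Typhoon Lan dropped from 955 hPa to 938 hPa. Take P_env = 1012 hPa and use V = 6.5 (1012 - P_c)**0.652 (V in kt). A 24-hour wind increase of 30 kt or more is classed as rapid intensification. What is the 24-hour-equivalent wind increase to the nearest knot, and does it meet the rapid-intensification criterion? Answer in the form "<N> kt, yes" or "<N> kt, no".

V₁: ΔP = 57, V ≈ 6.5 × 57^0.652 ≈ 90.73 kt.
V₂: ΔP = 74, V ≈ 6.5 × 74^0.652 ≈ 107.56 kt.
ΔV over 6 h = 16.83 kt → 24 h equivalent = 16.83 × 24/6 ≈ 67.32 kt.
67 kt ≥ 30 kt ⇒ rapid intensification.

67 kt, yes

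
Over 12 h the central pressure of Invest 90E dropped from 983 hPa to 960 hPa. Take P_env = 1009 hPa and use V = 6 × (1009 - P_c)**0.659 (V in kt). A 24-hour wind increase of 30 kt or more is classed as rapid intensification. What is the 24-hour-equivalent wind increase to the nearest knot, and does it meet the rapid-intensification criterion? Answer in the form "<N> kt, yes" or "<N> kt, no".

53 kt, yes

V₁: ΔP = 26, V ≈ 6 × 26^0.659 ≈ 51.36 kt.
V₂: ΔP = 49, V ≈ 6 × 49^0.659 ≈ 77.98 kt.
ΔV over 12 h = 26.62 kt → 24 h equivalent = 26.62 × 24/12 ≈ 53.24 kt.
53 kt ≥ 30 kt ⇒ rapid intensification.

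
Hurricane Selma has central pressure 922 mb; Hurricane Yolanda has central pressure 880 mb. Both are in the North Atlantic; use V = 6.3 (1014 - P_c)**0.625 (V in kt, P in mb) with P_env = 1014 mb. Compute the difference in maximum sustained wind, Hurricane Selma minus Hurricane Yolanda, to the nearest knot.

-28 kt

Hurricane Selma: ΔP = 92; V ≈ 6.3 × 92^0.625 ≈ 106.34 kt.
Hurricane Yolanda: ΔP = 134; V ≈ 6.3 × 134^0.625 ≈ 134.52 kt.
Difference ≈ 106.34 − 134.52 = -28.18 → -28 kt.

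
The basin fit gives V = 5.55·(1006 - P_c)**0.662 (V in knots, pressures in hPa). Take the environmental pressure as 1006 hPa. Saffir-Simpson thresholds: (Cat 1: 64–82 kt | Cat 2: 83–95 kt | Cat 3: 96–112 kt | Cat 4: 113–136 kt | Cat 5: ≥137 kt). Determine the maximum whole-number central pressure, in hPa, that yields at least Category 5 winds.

Category 5 begins at V = 137 kt.
Required ΔP = (137/5.55)^(1/0.662) = 24.685^1.511 ≈ 126.87 hPa.
P_c ≤ 1006 − 126.87 = 879.13, so the highest integer P_c is 879 hPa.

879 hPa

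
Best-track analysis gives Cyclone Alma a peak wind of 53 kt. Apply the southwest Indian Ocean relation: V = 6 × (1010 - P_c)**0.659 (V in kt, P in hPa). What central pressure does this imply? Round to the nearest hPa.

983 hPa

ΔP = (V / 6)^(1/0.659) = (53/6)^1.517.
53/6 = 8.833; 8.833^1.517 ≈ 27.27 hPa.
P_c = 1010 − 27.27 = 982.73 ≈ 983 hPa.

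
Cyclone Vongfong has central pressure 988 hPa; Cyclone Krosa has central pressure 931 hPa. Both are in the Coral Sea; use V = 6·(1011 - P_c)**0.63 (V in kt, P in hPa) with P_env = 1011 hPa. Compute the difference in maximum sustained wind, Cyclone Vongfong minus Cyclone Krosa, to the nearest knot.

-52 kt

Cyclone Vongfong: ΔP = 23; V ≈ 6 × 23^0.63 ≈ 43.26 kt.
Cyclone Krosa: ΔP = 80; V ≈ 6 × 80^0.63 ≈ 94.86 kt.
Difference ≈ 43.26 − 94.86 = -51.60 → -52 kt.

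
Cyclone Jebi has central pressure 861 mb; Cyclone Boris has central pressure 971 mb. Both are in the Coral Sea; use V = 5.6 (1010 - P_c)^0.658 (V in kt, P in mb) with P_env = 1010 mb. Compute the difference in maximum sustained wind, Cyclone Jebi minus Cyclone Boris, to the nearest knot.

Cyclone Jebi: ΔP = 149; V ≈ 5.6 × 149^0.658 ≈ 150.71 kt.
Cyclone Boris: ΔP = 39; V ≈ 5.6 × 39^0.658 ≈ 62.39 kt.
Difference ≈ 150.71 − 62.39 = 88.32 → 88 kt.

88 kt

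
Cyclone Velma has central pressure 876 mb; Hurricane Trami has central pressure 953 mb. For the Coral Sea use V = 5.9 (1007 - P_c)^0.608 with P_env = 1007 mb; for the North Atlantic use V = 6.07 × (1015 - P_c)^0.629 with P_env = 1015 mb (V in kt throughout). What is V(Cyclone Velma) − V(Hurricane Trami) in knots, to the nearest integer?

Cyclone Velma: ΔP = 131; V ≈ 5.9 × 131^0.608 ≈ 114.33 kt.
Hurricane Trami: ΔP = 62; V ≈ 6.07 × 62^0.629 ≈ 81.40 kt.
Difference ≈ 114.33 − 81.40 = 32.93 → 33 kt.

33 kt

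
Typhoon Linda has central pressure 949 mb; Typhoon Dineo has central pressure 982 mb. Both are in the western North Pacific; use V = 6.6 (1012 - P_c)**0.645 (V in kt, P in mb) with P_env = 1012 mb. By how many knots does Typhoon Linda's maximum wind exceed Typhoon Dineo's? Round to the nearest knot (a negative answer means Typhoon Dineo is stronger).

36 kt

Typhoon Linda: ΔP = 63; V ≈ 6.6 × 63^0.645 ≈ 95.53 kt.
Typhoon Dineo: ΔP = 30; V ≈ 6.6 × 30^0.645 ≈ 59.20 kt.
Difference ≈ 95.53 − 59.20 = 36.33 → 36 kt.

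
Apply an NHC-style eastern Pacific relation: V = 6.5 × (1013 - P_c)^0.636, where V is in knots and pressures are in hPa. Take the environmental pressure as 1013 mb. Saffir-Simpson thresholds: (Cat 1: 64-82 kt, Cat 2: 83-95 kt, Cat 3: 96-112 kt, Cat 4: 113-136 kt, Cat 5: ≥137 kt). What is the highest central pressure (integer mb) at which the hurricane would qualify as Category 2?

958 mb

Category 2 begins at V = 83 kt.
Required ΔP = (83/6.5)^(1/0.636) = 12.769^1.572 ≈ 54.86 mb.
P_c ≤ 1013 − 54.86 = 958.14, so the highest integer P_c is 958 mb.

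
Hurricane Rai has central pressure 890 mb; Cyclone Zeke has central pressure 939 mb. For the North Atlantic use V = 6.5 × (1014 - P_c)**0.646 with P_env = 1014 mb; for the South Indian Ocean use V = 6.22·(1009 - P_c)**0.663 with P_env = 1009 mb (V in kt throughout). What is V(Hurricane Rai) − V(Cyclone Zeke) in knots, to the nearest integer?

Hurricane Rai: ΔP = 124; V ≈ 6.5 × 124^0.646 ≈ 146.31 kt.
Cyclone Zeke: ΔP = 70; V ≈ 6.22 × 70^0.663 ≈ 104.01 kt.
Difference ≈ 146.31 − 104.01 = 42.30 → 42 kt.

42 kt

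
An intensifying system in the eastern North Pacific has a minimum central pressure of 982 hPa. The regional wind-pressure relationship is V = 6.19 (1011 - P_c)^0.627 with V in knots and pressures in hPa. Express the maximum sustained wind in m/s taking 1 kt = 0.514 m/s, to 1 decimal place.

26.3 m/s

ΔP = 1011 − 982 = 29 hPa.
V ≈ 6.19 × 29^0.627 = 6.19 × 8.259 ≈ 51.123 kt.
51.123 × 0.514 ≈ 26.28 m/s → 26.3 m/s.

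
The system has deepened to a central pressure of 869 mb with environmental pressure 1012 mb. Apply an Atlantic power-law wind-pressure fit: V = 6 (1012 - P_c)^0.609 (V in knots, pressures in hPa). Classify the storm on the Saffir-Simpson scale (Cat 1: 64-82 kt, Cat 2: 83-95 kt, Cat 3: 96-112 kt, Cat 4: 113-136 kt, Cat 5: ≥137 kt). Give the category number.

ΔP = 1012 − 869 = 143 mb.
V ≈ 6 × 143^0.609 = 6 × 20.54 ≈ 123 kt.
123 kt falls in the Category 4 band.

4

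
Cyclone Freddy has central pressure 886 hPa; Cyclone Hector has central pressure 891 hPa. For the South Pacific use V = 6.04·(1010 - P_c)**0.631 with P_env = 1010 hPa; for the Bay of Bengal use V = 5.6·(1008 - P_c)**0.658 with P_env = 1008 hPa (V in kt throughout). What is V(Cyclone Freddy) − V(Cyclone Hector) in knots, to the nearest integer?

-2 kt

Cyclone Freddy: ΔP = 124; V ≈ 6.04 × 124^0.631 ≈ 126.47 kt.
Cyclone Hector: ΔP = 117; V ≈ 5.6 × 117^0.658 ≈ 128.54 kt.
Difference ≈ 126.47 − 128.54 = -2.07 → -2 kt.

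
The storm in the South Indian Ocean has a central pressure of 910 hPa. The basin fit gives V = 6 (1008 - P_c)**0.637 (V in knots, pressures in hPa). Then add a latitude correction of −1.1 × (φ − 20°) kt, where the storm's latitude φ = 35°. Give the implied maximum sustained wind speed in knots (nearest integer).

95 kt

ΔP = 1008 − 910 = 98 hPa.
98^0.637 ≈ 18.553.
V ≈ 6 × 18.553 ≈ 111.3 kt.
Latitude correction: −1.1 × (35 − 20) = -16.5 kt.
Corrected V ≈ 94.8 kt → 95 kt.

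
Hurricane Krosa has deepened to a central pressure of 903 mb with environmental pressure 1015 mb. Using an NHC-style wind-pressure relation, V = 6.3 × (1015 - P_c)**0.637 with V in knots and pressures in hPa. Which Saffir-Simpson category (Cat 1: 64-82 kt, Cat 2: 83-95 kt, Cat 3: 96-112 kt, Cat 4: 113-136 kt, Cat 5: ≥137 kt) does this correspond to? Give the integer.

4

ΔP = 1015 − 903 = 112 mb.
V ≈ 6.3 × 112^0.637 = 6.3 × 20.20 ≈ 127 kt.
127 kt falls in the Category 4 band.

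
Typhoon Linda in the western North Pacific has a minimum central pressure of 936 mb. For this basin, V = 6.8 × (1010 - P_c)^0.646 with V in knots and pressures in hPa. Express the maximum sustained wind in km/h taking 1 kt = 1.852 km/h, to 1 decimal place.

203.1 km/h

ΔP = 1010 − 936 = 74 mb.
V ≈ 6.8 × 74^0.646 = 6.8 × 16.126 ≈ 109.656 kt.
109.656 × 1.852 ≈ 203.08 km/h → 203.1 km/h.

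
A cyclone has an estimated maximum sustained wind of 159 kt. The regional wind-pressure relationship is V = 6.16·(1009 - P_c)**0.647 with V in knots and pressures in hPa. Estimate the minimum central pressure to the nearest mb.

ΔP = (V / 6.16)^(1/0.647) = (159/6.16)^1.546.
159/6.16 = 25.812; 25.812^1.546 ≈ 152.09 mb.
P_c = 1009 − 152.09 = 856.91 ≈ 857 mb.

857 mb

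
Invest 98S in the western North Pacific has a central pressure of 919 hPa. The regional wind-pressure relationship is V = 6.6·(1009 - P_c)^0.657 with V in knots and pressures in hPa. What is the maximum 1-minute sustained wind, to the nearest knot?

ΔP = 1009 − 919 = 90 hPa.
90^0.657 ≈ 19.228.
V ≈ 6.6 × 19.228 ≈ 126.9 kt.

127 kt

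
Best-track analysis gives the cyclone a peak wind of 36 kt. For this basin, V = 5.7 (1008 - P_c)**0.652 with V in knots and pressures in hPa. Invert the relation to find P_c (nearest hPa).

991 hPa

ΔP = (V / 5.7)^(1/0.652) = (36/5.7)^1.534.
36/5.7 = 6.316; 6.316^1.534 ≈ 16.89 hPa.
P_c = 1008 − 16.89 = 991.11 ≈ 991 hPa.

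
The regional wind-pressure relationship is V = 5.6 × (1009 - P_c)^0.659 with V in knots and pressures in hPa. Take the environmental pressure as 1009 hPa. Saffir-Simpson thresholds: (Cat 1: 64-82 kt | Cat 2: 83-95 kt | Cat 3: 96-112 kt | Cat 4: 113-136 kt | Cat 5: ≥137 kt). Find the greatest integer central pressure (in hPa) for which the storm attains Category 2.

949 hPa

Category 2 begins at V = 83 kt.
Required ΔP = (83/5.6)^(1/0.659) = 14.821^1.517 ≈ 59.81 hPa.
P_c ≤ 1009 − 59.81 = 949.19, so the highest integer P_c is 949 hPa.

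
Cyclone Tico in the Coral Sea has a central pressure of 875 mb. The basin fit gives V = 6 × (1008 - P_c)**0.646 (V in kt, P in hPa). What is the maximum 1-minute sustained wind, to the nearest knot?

141 kt

ΔP = 1008 − 875 = 133 mb.
133^0.646 ≈ 23.551.
V ≈ 6 × 23.551 ≈ 141.3 kt.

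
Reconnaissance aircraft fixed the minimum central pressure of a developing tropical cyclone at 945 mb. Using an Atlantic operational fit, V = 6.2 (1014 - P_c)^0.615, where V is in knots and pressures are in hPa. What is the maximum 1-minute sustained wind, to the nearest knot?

ΔP = 1014 − 945 = 69 mb.
69^0.615 ≈ 13.517.
V ≈ 6.2 × 13.517 ≈ 83.8 kt.

84 kt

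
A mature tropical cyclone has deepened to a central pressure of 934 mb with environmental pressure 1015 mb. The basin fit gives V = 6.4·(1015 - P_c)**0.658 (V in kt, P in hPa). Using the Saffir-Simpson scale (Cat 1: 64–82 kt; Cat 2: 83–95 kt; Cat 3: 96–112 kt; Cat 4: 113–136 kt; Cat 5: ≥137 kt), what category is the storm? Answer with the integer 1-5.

ΔP = 1015 − 934 = 81 mb.
V ≈ 6.4 × 81^0.658 = 6.4 × 18.02 ≈ 115 kt.
115 kt falls in the Category 4 band.

4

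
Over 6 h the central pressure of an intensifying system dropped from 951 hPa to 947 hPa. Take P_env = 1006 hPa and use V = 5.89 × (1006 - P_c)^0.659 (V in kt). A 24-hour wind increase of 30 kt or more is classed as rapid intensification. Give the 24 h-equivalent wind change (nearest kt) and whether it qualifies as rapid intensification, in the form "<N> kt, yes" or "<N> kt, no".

16 kt, no

V₁: ΔP = 55, V ≈ 5.89 × 55^0.659 ≈ 82.61 kt.
V₂: ΔP = 59, V ≈ 5.89 × 59^0.659 ≈ 86.52 kt.
ΔV over 6 h = 3.91 kt → 24 h equivalent = 3.91 × 24/6 ≈ 15.64 kt.
16 kt < 30 kt ⇒ not rapid intensification.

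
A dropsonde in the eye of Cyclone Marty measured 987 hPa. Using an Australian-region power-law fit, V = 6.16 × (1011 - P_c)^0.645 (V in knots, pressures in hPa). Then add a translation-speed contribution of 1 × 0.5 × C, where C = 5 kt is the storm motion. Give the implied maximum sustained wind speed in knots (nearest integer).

50 kt

ΔP = 1011 − 987 = 24 hPa.
24^0.645 ≈ 7.767.
V ≈ 6.16 × 7.767 ≈ 47.8 kt.
Translation term: 1 × 0.5 × 5 = 2.5 kt.
Corrected V ≈ 50.3 kt → 50 kt.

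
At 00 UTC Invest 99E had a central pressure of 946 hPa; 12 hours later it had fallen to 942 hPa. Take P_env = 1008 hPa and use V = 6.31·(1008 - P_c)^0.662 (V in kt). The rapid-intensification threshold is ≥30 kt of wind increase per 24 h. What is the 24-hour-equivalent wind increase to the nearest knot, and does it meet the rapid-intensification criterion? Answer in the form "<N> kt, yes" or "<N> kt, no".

8 kt, no

V₁: ΔP = 62, V ≈ 6.31 × 62^0.662 ≈ 96.96 kt.
V₂: ΔP = 66, V ≈ 6.31 × 66^0.662 ≈ 101.06 kt.
ΔV over 12 h = 4.10 kt → 24 h equivalent = 4.10 × 24/12 ≈ 8.20 kt.
8 kt < 30 kt ⇒ not rapid intensification.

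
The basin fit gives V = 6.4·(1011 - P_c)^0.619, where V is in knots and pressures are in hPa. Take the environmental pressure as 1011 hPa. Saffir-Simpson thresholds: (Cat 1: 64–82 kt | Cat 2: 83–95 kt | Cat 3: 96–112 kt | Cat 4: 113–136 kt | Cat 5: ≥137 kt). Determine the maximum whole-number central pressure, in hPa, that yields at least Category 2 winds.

Category 2 begins at V = 83 kt.
Required ΔP = (83/6.4)^(1/0.619) = 12.969^1.616 ≈ 62.79 hPa.
P_c ≤ 1011 − 62.79 = 948.21, so the highest integer P_c is 948 hPa.

948 hPa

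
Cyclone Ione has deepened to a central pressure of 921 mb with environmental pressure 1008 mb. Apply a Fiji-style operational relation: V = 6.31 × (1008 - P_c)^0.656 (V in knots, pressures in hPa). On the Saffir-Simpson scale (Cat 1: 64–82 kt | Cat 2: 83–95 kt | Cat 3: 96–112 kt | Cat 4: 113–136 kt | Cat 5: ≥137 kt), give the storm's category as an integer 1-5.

ΔP = 1008 − 921 = 87 mb.
V ≈ 6.31 × 87^0.656 = 6.31 × 18.72 ≈ 118 kt.
118 kt falls in the Category 4 band.

4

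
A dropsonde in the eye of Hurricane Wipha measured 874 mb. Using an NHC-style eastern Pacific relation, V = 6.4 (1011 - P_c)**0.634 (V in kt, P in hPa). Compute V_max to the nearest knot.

ΔP = 1011 − 874 = 137 mb.
137^0.634 ≈ 22.630.
V ≈ 6.4 × 22.630 ≈ 144.8 kt.

145 kt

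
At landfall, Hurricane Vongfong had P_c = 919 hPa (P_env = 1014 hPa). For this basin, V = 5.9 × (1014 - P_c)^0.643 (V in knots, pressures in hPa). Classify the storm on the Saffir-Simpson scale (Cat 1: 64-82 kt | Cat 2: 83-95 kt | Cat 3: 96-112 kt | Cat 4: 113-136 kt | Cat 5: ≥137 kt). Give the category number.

3

ΔP = 1014 − 919 = 95 hPa.
V ≈ 5.9 × 95^0.643 = 5.9 × 18.69 ≈ 110 kt.
110 kt falls in the Category 3 band.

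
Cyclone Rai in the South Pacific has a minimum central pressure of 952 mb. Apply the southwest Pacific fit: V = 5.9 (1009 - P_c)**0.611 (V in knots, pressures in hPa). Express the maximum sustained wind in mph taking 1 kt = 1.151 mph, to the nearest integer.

80 mph

ΔP = 1009 − 952 = 57 mb.
V ≈ 5.9 × 57^0.611 = 5.9 × 11.826 ≈ 69.774 kt.
69.774 × 1.151 ≈ 80.31 mph → 80 mph.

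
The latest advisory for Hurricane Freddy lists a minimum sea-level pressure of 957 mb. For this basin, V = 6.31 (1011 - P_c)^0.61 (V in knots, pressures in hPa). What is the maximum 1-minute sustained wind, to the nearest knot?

ΔP = 1011 − 957 = 54 mb.
54^0.61 ≈ 11.396.
V ≈ 6.31 × 11.396 ≈ 71.9 kt.

72 kt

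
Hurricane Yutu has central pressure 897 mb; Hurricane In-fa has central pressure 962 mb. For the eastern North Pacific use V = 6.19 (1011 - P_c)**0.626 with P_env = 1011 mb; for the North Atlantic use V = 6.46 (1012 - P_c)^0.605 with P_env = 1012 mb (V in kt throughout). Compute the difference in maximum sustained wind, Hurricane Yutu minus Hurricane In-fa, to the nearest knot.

51 kt

Hurricane Yutu: ΔP = 114; V ≈ 6.19 × 114^0.626 ≈ 120.04 kt.
Hurricane In-fa: ΔP = 50; V ≈ 6.46 × 50^0.605 ≈ 68.88 kt.
Difference ≈ 120.04 − 68.88 = 51.16 → 51 kt.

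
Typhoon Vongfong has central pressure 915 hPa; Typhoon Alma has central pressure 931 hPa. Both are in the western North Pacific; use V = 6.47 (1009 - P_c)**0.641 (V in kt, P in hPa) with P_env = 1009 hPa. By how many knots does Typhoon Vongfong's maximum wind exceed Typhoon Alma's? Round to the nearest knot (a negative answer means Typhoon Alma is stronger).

Typhoon Vongfong: ΔP = 94; V ≈ 6.47 × 94^0.641 ≈ 119.04 kt.
Typhoon Alma: ΔP = 78; V ≈ 6.47 × 78^0.641 ≈ 105.62 kt.
Difference ≈ 119.04 − 105.62 = 13.42 → 13 kt.

13 kt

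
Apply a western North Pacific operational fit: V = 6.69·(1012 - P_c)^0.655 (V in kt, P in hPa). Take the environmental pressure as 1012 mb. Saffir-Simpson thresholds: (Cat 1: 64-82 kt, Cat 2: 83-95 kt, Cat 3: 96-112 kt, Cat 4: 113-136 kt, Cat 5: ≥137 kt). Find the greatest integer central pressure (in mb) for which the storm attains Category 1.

980 mb

Category 1 begins at V = 64 kt.
Required ΔP = (64/6.69)^(1/0.655) = 9.567^1.527 ≈ 31.43 mb.
P_c ≤ 1012 − 31.43 = 980.57, so the highest integer P_c is 980 mb.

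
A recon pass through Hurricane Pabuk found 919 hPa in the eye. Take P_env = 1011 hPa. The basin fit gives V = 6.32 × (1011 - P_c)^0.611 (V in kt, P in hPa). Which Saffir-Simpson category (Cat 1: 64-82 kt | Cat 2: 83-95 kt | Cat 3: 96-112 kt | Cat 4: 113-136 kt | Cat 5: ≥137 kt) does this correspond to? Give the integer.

3

ΔP = 1011 − 919 = 92 hPa.
V ≈ 6.32 × 92^0.611 = 6.32 × 15.84 ≈ 100 kt.
100 kt falls in the Category 3 band.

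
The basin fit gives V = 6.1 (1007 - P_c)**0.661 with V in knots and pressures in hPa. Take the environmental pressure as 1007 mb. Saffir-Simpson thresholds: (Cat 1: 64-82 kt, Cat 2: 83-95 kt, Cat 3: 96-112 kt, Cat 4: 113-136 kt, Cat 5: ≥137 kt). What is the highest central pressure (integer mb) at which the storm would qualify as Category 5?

896 mb

Category 5 begins at V = 137 kt.
Required ΔP = (137/6.1)^(1/0.661) = 22.459^1.513 ≈ 110.78 mb.
P_c ≤ 1007 − 110.78 = 896.22, so the highest integer P_c is 896 mb.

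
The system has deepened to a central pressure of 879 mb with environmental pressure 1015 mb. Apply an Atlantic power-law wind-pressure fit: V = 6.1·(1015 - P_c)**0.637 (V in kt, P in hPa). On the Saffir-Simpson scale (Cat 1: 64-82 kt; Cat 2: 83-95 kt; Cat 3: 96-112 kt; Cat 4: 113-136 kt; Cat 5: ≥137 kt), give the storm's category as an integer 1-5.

5

ΔP = 1015 − 879 = 136 mb.
V ≈ 6.1 × 136^0.637 = 6.1 × 22.86 ≈ 139 kt.
139 kt falls in the Category 5 band.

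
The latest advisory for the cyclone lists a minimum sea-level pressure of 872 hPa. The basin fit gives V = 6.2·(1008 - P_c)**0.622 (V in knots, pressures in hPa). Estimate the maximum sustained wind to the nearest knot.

ΔP = 1008 − 872 = 136 hPa.
136^0.622 ≈ 21.235.
V ≈ 6.2 × 21.235 ≈ 131.7 kt.

132 kt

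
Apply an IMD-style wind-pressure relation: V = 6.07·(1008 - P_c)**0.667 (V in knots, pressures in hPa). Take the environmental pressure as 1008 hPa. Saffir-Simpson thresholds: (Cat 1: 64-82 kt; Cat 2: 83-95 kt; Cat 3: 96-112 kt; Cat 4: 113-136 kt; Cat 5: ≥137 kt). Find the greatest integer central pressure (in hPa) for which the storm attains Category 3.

Category 3 begins at V = 96 kt.
Required ΔP = (96/6.07)^(1/0.667) = 15.815^1.499 ≈ 62.77 hPa.
P_c ≤ 1008 − 62.77 = 945.23, so the highest integer P_c is 945 hPa.

945 hPa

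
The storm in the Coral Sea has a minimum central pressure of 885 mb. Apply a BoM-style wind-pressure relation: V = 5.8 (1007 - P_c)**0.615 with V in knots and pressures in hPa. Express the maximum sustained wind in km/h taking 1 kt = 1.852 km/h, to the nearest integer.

206 km/h

ΔP = 1007 − 885 = 122 mb.
V ≈ 5.8 × 122^0.615 = 5.8 × 19.192 ≈ 111.311 kt.
111.311 × 1.852 ≈ 206.15 km/h → 206 km/h.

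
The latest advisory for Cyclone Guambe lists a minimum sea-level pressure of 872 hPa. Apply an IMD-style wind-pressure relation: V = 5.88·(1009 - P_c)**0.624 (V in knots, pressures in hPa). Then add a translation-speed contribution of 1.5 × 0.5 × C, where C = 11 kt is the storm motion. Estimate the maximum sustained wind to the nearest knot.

ΔP = 1009 − 872 = 137 hPa.
137^0.624 ≈ 21.543.
V ≈ 5.88 × 21.543 ≈ 126.7 kt.
Translation term: 1.5 × 0.5 × 11 = 8.25 kt.
Corrected V ≈ 134.95 kt → 135 kt.

135 kt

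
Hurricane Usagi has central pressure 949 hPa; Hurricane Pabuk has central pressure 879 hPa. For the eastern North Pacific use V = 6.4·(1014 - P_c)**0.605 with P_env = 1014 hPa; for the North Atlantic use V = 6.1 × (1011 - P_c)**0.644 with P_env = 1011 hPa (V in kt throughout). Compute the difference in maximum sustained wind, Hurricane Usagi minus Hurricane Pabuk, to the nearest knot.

Hurricane Usagi: ΔP = 65; V ≈ 6.4 × 65^0.605 ≈ 79.98 kt.
Hurricane Pabuk: ΔP = 132; V ≈ 6.1 × 132^0.644 ≈ 141.57 kt.
Difference ≈ 79.98 − 141.57 = -61.59 → -62 kt.

-62 kt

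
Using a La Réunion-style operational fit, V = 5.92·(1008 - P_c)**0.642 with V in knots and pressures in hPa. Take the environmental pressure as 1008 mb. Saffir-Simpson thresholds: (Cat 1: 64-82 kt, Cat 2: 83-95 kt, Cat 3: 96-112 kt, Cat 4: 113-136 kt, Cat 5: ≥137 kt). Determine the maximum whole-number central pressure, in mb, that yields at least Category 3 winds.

Category 3 begins at V = 96 kt.
Required ΔP = (96/5.92)^(1/0.642) = 16.216^1.558 ≈ 76.68 mb.
P_c ≤ 1008 − 76.68 = 931.32, so the highest integer P_c is 931 mb.

931 mb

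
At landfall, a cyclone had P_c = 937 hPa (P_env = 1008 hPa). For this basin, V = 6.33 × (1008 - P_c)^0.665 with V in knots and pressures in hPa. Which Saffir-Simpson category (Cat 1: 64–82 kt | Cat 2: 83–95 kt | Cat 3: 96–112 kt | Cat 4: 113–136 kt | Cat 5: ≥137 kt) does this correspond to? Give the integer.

3

ΔP = 1008 − 937 = 71 hPa.
V ≈ 6.33 × 71^0.665 = 6.33 × 17.02 ≈ 108 kt.
108 kt falls in the Category 3 band.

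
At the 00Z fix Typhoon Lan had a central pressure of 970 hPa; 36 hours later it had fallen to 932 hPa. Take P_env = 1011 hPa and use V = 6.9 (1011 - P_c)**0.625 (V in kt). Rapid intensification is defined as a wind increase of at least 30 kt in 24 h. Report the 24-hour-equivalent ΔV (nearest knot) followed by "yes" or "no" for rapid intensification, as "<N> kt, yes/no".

24 kt, no

V₁: ΔP = 41, V ≈ 6.9 × 41^0.625 ≈ 70.28 kt.
V₂: ΔP = 79, V ≈ 6.9 × 79^0.625 ≈ 105.89 kt.
ΔV over 36 h = 35.61 kt → 24 h equivalent = 35.61 × 24/36 ≈ 23.74 kt.
24 kt < 30 kt ⇒ not rapid intensification.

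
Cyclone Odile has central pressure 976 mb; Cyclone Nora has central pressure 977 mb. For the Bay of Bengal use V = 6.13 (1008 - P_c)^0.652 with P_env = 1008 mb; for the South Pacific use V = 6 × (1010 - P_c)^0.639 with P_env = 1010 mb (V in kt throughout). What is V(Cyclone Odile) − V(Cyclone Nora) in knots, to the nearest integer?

Cyclone Odile: ΔP = 32; V ≈ 6.13 × 32^0.652 ≈ 58.72 kt.
Cyclone Nora: ΔP = 33; V ≈ 6 × 33^0.639 ≈ 56.04 kt.
Difference ≈ 58.72 − 56.04 = 2.68 → 3 kt.

3 kt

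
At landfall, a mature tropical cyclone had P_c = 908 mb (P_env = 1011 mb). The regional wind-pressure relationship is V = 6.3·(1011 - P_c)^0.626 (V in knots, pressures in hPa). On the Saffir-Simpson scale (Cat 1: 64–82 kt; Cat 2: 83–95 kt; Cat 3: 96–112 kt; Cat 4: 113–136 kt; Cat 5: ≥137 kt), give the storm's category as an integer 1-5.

4

ΔP = 1011 − 908 = 103 mb.
V ≈ 6.3 × 103^0.626 = 6.3 × 18.20 ≈ 115 kt.
115 kt falls in the Category 4 band.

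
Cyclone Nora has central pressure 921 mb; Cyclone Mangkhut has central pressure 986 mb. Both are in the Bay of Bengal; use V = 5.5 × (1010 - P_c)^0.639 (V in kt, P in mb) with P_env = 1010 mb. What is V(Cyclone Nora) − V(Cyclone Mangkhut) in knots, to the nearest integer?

55 kt

Cyclone Nora: ΔP = 89; V ≈ 5.5 × 89^0.639 ≈ 96.83 kt.
Cyclone Mangkhut: ΔP = 24; V ≈ 5.5 × 24^0.639 ≈ 41.91 kt.
Difference ≈ 96.83 − 41.91 = 54.92 → 55 kt.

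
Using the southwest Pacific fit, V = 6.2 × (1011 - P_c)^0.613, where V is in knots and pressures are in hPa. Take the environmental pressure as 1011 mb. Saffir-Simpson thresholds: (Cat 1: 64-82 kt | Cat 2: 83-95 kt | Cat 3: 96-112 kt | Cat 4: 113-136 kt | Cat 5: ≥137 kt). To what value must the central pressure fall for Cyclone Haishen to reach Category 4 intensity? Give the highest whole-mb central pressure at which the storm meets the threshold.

Category 4 begins at V = 113 kt.
Required ΔP = (113/6.2)^(1/0.613) = 18.226^1.631 ≈ 113.92 mb.
P_c ≤ 1011 − 113.92 = 897.08, so the highest integer P_c is 897 mb.

897 mb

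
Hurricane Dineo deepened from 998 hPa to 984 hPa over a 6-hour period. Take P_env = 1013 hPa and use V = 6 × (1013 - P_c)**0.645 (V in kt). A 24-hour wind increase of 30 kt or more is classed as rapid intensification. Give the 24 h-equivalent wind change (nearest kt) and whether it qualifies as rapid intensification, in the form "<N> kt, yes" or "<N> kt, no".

73 kt, yes

V₁: ΔP = 15, V ≈ 6 × 15^0.645 ≈ 34.41 kt.
V₂: ΔP = 29, V ≈ 6 × 29^0.645 ≈ 52.65 kt.
ΔV over 6 h = 18.24 kt → 24 h equivalent = 18.24 × 24/6 ≈ 72.96 kt.
73 kt ≥ 30 kt ⇒ rapid intensification.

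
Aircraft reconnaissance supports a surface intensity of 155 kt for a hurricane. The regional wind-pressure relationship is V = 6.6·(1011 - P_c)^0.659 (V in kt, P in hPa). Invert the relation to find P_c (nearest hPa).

ΔP = (V / 6.6)^(1/0.659) = (155/6.6)^1.517.
155/6.6 = 23.485; 23.485^1.517 ≈ 120.25 hPa.
P_c = 1011 − 120.25 = 890.75 ≈ 891 hPa.

891 hPa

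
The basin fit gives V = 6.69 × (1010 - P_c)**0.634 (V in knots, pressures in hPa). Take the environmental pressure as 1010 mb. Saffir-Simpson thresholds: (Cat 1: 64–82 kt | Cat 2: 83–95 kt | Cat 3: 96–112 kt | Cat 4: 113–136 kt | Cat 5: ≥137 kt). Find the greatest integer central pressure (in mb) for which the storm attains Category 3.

943 mb

Category 3 begins at V = 96 kt.
Required ΔP = (96/6.69)^(1/0.634) = 14.350^1.577 ≈ 66.78 mb.
P_c ≤ 1010 − 66.78 = 943.22, so the highest integer P_c is 943 mb.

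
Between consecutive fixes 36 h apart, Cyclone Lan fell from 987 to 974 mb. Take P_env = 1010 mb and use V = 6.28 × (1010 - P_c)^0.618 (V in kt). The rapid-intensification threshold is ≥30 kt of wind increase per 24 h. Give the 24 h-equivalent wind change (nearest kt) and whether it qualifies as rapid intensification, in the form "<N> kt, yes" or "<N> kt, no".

V₁: ΔP = 23, V ≈ 6.28 × 23^0.618 ≈ 43.60 kt.
V₂: ΔP = 36, V ≈ 6.28 × 36^0.618 ≈ 57.51 kt.
ΔV over 36 h = 13.91 kt → 24 h equivalent = 13.91 × 24/36 ≈ 9.27 kt.
9 kt < 30 kt ⇒ not rapid intensification.

9 kt, no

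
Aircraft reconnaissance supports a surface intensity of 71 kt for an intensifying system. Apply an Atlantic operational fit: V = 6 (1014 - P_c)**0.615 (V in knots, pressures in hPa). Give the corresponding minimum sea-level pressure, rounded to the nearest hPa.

958 hPa

ΔP = (V / 6)^(1/0.615) = (71/6)^1.626.
71/6 = 11.833; 11.833^1.626 ≈ 55.58 hPa.
P_c = 1014 − 55.58 = 958.42 ≈ 958 hPa.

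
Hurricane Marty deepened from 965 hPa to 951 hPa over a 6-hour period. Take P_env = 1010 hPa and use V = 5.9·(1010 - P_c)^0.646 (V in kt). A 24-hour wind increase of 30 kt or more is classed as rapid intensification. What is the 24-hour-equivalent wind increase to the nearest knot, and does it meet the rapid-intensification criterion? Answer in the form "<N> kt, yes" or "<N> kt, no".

53 kt, yes

V₁: ΔP = 45, V ≈ 5.9 × 45^0.646 ≈ 69.00 kt.
V₂: ΔP = 59, V ≈ 5.9 × 59^0.646 ≈ 82.19 kt.
ΔV over 6 h = 13.19 kt → 24 h equivalent = 13.19 × 24/6 ≈ 52.76 kt.
53 kt ≥ 30 kt ⇒ rapid intensification.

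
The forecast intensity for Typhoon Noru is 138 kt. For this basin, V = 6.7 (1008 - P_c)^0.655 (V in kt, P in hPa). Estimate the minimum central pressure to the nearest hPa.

ΔP = (V / 6.7)^(1/0.655) = (138/6.7)^1.527.
138/6.7 = 20.597; 20.597^1.527 ≈ 101.35 hPa.
P_c = 1008 − 101.35 = 906.65 ≈ 907 hPa.

907 hPa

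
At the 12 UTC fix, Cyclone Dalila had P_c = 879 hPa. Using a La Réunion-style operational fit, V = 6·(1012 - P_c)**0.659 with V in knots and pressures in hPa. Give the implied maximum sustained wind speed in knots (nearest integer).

151 kt

ΔP = 1012 − 879 = 133 hPa.
133^0.659 ≈ 25.097.
V ≈ 6 × 25.097 ≈ 150.6 kt.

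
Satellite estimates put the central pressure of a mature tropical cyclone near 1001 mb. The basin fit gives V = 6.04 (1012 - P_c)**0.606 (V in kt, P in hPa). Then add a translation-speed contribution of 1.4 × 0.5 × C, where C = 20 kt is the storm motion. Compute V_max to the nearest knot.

ΔP = 1012 − 1001 = 11 mb.
11^0.606 ≈ 4.276.
V ≈ 6.04 × 4.276 ≈ 25.8 kt.
Translation term: 1.4 × 0.5 × 20 = 14 kt.
Corrected V ≈ 39.8 kt → 40 kt.

40 kt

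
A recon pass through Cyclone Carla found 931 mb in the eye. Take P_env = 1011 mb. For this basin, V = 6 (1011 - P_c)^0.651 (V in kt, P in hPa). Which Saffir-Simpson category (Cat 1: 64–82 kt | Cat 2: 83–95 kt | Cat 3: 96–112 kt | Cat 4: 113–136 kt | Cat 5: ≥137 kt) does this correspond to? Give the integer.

ΔP = 1011 − 931 = 80 mb.
V ≈ 6 × 80^0.651 = 6 × 17.33 ≈ 104 kt.
104 kt falls in the Category 3 band.

3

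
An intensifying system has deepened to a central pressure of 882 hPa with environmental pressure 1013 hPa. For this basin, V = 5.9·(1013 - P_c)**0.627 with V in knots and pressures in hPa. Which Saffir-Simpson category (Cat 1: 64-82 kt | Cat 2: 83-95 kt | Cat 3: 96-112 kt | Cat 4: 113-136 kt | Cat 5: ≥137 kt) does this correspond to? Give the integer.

ΔP = 1013 − 882 = 131 hPa.
V ≈ 5.9 × 131^0.627 = 5.9 × 21.26 ≈ 125 kt.
125 kt falls in the Category 4 band.

4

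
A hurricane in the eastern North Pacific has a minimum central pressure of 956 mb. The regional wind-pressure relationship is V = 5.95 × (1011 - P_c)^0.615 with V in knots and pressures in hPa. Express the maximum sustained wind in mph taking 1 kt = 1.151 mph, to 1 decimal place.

ΔP = 1011 − 956 = 55 mb.
V ≈ 5.95 × 55^0.615 = 5.95 × 11.758 ≈ 69.958 kt.
69.958 × 1.151 ≈ 80.52 mph → 80.5 mph.

80.5 mph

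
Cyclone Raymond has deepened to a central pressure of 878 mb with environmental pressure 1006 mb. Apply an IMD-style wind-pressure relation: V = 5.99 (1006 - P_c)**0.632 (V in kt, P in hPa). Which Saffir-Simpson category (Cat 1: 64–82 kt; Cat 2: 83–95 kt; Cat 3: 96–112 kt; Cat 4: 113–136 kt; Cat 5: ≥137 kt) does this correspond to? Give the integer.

ΔP = 1006 − 878 = 128 mb.
V ≈ 5.99 × 128^0.632 = 5.99 × 21.47 ≈ 129 kt.
129 kt falls in the Category 4 band.

4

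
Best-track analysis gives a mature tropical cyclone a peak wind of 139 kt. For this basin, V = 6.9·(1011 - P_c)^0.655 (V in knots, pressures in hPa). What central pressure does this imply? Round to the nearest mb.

ΔP = (V / 6.9)^(1/0.655) = (139/6.9)^1.527.
139/6.9 = 20.145; 20.145^1.527 ≈ 97.97 mb.
P_c = 1011 − 97.97 = 913.03 ≈ 913 mb.

913 mb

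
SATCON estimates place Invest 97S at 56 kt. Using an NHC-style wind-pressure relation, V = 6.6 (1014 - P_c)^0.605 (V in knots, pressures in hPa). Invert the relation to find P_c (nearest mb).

980 mb

ΔP = (V / 6.6)^(1/0.605) = (56/6.6)^1.653.
56/6.6 = 8.485; 8.485^1.653 ≈ 34.27 mb.
P_c = 1014 − 34.27 = 979.73 ≈ 980 mb.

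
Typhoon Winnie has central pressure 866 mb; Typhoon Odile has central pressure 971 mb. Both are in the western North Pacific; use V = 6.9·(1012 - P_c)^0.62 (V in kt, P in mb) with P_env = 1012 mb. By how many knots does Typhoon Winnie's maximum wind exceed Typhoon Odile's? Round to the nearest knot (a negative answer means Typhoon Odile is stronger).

83 kt

Typhoon Winnie: ΔP = 146; V ≈ 6.9 × 146^0.62 ≈ 151.62 kt.
Typhoon Odile: ΔP = 41; V ≈ 6.9 × 41^0.62 ≈ 68.99 kt.
Difference ≈ 151.62 − 68.99 = 82.63 → 83 kt.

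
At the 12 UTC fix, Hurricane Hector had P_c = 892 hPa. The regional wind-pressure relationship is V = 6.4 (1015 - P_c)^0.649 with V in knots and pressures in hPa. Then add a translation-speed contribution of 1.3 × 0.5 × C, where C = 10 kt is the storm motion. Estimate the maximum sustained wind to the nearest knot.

152 kt

ΔP = 1015 − 892 = 123 hPa.
123^0.649 ≈ 22.717.
V ≈ 6.4 × 22.717 ≈ 145.4 kt.
Translation term: 1.3 × 0.5 × 10 = 6.5 kt.
Corrected V ≈ 151.9 kt → 152 kt.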